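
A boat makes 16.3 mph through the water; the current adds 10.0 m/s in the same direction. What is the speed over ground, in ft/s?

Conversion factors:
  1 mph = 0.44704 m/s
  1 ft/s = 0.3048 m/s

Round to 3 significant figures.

16.3 mph × 0.44704 → 7.28675 m/s
10.0 m/s (already m/s)
Sum: 7.28675 + 10 = 17.2867 m/s
In ft/s: 17.2867 / 0.3048 = 56.7149 ft/s

56.7 ft/s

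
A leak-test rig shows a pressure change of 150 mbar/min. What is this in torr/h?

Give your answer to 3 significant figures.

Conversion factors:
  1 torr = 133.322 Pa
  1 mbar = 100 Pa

6750 torr/h

150 mbar/min × 100 Pa/mbar ÷ 60 s/min = 250 Pa/s
250 Pa/s ÷ 133.322 Pa/torr × 3600 s/h = 6750.57 torr/h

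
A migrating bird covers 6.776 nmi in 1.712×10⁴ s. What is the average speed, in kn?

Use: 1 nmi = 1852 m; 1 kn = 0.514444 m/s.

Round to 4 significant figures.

1.425 kn

6.776 nmi × 1852 = 12549.2 m
v = d / t = 12549.2 m / 17120 s = 0.733014 m/s
0.733014 m/s ÷ (0.514444 m/s/kn) = 1.42487 kn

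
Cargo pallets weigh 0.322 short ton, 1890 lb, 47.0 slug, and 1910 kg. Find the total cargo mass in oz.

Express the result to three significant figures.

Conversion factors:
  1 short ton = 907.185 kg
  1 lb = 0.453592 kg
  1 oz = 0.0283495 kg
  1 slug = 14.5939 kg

1.32×10⁵ oz

0.322 short ton × 907.185 → 292.114 kg
1890 lb × 0.453592 → 857.289 kg
47.0 slug × 14.5939 → 685.913 kg
1910 kg (already kg)
Total: 292.114 + 857.289 + 685.913 + 1910 = 3745.32 kg
In oz: 3745.32 / 0.0283495 = 132112 oz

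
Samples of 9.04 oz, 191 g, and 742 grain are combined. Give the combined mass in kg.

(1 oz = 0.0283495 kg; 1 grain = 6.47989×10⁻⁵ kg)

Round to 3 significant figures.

0.495 kg

9.04 oz × 0.0283495 → 0.256279 kg
191 g × 0.001 → 0.191 kg
742 grain × 6.47989×10⁻⁵ → 0.0480808 kg
Sum: 0.256279 + 0.191 + 0.0480808 = 0.49536 kg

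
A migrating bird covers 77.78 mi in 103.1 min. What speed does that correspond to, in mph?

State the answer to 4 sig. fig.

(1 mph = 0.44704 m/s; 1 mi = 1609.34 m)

45.26 mph

77.78 mi × 1609.34 = 125174 m
103.1 min × 60 = 6186 s
v = d / t = 125174 m / 6186 s = 20.235 m/s
20.235 m/s ÷ (0.44704 m/s/mph) = 45.2644 mph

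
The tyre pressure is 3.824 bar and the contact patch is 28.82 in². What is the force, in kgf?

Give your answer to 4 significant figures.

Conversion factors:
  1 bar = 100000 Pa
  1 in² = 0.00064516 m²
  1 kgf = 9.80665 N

725.0 kgf

3.824 bar × 100000 = 382400 Pa
28.82 in² × 0.00064516 = 0.0185935 m²
F = P × A = 382400 Pa × 0.0185935 m² = 7110.15 N
7110.15 N ÷ (9.80665 N/kgf) = 725.034 kgf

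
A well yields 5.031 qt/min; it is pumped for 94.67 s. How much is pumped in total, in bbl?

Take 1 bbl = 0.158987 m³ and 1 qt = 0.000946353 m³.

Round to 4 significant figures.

5.031 qt/min → 7.93517×10⁻⁵ m³/s
V = Q × t = 7.93517×10⁻⁵ × 94.67 = 0.00751223 m³
In bbl: 0.00751223 / 0.158987 = 0.0472506 bbl

0.04725 bbl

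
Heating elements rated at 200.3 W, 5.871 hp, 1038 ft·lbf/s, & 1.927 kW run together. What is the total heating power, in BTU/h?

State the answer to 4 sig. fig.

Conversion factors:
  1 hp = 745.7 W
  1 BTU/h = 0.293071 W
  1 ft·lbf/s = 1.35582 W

2.700×10⁴ BTU/h

200.3 W (already W)
5.871 hp × 745.7 = 4378 W
1038 ft·lbf/s × 1.35582 = 1407.34 W
1.927 kW × 1000 = 1927 W
Sum: 200.3 + 4378 + 1407.34 + 1927 = 7912.64 W
In BTU/h: 7912.64 / 0.293071 = 26999.1 BTU/h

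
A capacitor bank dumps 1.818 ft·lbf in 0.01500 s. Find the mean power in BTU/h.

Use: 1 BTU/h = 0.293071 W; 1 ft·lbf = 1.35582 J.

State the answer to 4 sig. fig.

560.7 BTU/h

1.818 ft·lbf × 1.35582 = 2.46488 J
P = E / t = 2.46488 J / 0.015 s = 164.325 W
164.325 W ÷ (0.293071 W/BTU/h) = 560.7 BTU/h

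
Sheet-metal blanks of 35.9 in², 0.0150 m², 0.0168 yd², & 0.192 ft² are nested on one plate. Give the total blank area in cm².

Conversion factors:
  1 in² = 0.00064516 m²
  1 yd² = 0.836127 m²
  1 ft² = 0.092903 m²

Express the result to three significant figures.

700 cm²

35.9 in² × 0.00064516 → 0.0231612 m²
0.0150 m² (already m²)
0.0168 yd² × 0.836127 → 0.0140469 m²
0.192 ft² × 0.092903 → 0.0178374 m²
Sum: 0.0231612 + 0.015 + 0.0140469 + 0.0178374 = 0.0700455 m²
In cm²: 0.0700455 / 0.0001 = 700.455 cm²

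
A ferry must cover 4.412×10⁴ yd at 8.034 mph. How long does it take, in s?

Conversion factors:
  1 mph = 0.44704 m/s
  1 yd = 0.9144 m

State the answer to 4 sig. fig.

1.123×10⁴ s

4.412×10⁴ yd × 0.9144 → 40343.3 m
8.034 mph × 0.44704 → 3.59152 m/s
t = d / v = 40343.3 m / 3.59152 m/s = 11232.9 s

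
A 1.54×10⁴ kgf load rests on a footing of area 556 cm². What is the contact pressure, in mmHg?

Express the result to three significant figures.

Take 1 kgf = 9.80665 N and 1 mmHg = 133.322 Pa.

1.54×10⁴ kgf × 9.80665 → 151022 N
556 cm² × 0.0001 → 0.0556 m²
P = F / A = 151022 N / 0.0556 m² = 2.71622×10⁶ Pa
2.71622×10⁶ Pa ÷ (133.322 Pa/mmHg) = 20373.4 mmHg

2.04×10⁴ mmHg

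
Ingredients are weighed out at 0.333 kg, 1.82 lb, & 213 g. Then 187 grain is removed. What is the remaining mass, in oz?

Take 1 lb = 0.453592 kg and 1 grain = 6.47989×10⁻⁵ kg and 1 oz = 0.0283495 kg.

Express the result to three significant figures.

48.0 oz

0.333 kg (already kg)
1.82 lb × 0.453592 = 0.825537 kg
213 g × 0.001 = 0.213 kg
187 grain × 6.47989×10⁻⁵ = 0.0121174 kg
Net: 0.333 + 0.825537 + 0.213 − 0.0121174 = 1.35942 kg
In oz: 1.35942 / 0.0283495 = 47.9522 oz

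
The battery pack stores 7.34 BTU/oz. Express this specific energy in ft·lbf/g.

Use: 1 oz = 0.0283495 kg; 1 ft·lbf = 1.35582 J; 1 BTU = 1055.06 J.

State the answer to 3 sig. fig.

7.34 BTU/oz × 1055.06 J/BTU ÷ 0.0283495 kg/oz = 273167 J/kg
273167 J/kg ÷ 1.35582 J/ft·lbf × 0.001 kg/g = 201.477 ft·lbf/g

201 ft·lbf/g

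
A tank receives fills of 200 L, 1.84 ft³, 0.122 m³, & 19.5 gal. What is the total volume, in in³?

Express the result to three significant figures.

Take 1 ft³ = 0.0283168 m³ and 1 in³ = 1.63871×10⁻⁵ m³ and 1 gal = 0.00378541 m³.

2.73×10⁴ in³

200 L × 0.001 = 0.2 m³
1.84 ft³ × 0.0283168 = 0.0521029 m³
0.122 m³ (already m³)
19.5 gal × 0.00378541 = 0.0738155 m³
Combined: 0.2 + 0.0521029 + 0.122 + 0.0738155 = 0.447918 m³
In in³: 0.447918 / 1.63871×10⁻⁵ = 27333.6 in³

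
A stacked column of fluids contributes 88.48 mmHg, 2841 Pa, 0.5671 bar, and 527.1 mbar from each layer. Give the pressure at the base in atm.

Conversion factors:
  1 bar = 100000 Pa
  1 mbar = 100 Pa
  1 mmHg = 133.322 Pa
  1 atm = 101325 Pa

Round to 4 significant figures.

88.48 mmHg × 133.322 = 11796.3 Pa
2841 Pa (already Pa)
0.5671 bar × 100000 = 56710 Pa
527.1 mbar × 100 = 52710 Pa
Combined: 11796.3 + 2841 + 56710 + 52710 = 124057 Pa
In atm: 124057 / 101325 = 1.22435 atm

1.224 atm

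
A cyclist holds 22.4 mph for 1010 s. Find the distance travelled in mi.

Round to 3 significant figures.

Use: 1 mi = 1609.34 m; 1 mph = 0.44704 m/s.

22.4 mph × 0.44704 → 10.0137 m/s
d = v × t = 10.0137 m/s × 1010 s = 10113.8 m
10113.8 m ÷ (1609.34 m/mi) = 6.28444 mi

6.28 mi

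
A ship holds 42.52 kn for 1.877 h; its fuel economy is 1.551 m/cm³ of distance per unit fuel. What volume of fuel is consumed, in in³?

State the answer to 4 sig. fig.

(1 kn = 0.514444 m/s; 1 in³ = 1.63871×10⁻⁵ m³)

42.52 kn → 21.8742 m/s
1.877 h → 6757.2 s
d = v × t = 21.8742 × 6757.2 = 147808 m
1.551 m/cm³ → 1.551×10⁶ m/m³
V = d / (distance per unit fuel) = 147808 / 1.551×10⁶ = 0.0952985 m³
In in³: 0.0952985 / 1.63871×10⁻⁵ = 5815.46 in³

5815 in³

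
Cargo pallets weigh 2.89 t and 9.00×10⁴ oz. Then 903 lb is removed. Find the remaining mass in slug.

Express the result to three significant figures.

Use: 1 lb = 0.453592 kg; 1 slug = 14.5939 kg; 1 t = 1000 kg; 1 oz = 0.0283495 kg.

2.89 t × 1000 = 2890 kg
9.00×10⁴ oz × 0.0283495 = 2551.46 kg
903 lb × 0.453592 = 409.594 kg
Net: 2890 + 2551.46 − 409.594 = 5031.87 kg
In slug: 5031.87 / 14.5939 = 344.793 slug

345 slug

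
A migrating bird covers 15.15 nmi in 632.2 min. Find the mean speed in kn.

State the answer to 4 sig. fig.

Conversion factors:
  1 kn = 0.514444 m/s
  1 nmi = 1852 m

1.438 kn

15.15 nmi × 1852 → 28057.8 m
632.2 min × 60 → 37932 s
v = d / t = 28057.8 m / 37932 s = 0.739687 m/s
0.739687 m/s ÷ (0.514444 m/s/kn) = 1.43784 kn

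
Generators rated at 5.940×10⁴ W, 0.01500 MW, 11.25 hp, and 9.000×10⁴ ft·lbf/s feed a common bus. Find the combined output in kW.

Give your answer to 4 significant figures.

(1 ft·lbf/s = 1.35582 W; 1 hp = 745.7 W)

5.940×10⁴ W (already W)
0.01500 MW × 1000000 = 15000 W
11.25 hp × 745.7 = 8389.12 W
9.000×10⁴ ft·lbf/s × 1.35582 = 122024 W
Combined: 59400 + 15000 + 8389.12 + 122024 = 204813 W
In kW: 204813 / 1000 = 204.813 kW

204.8 kW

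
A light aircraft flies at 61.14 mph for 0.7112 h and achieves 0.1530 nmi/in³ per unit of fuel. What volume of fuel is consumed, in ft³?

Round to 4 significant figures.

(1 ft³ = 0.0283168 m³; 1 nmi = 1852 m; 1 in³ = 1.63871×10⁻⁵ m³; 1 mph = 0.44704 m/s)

0.1429 ft³

61.14 mph → 27.332 m/s
0.7112 h → 2560.32 s
d = v × t = 27.332 × 2560.32 = 69978.7 m
0.1530 nmi/in³ → 1.72914×10⁷ m/m³
V = d / (distance per unit fuel) = 69978.7 / 1.72914×10⁷ = 0.00404702 m³
In ft³: 0.00404702 / 0.0283168 = 0.142919 ft³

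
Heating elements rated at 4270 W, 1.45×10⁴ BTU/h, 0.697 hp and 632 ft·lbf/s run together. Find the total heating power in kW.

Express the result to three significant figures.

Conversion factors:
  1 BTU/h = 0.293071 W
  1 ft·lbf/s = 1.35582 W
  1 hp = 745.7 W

9.90 kW

4270 W (already W)
1.45×10⁴ BTU/h × 0.293071 = 4249.53 W
0.697 hp × 745.7 = 519.753 W
632 ft·lbf/s × 1.35582 = 856.878 W
Combined: 4270 + 4249.53 + 519.753 + 856.878 = 9896.16 W
In kW: 9896.16 / 1000 = 9.89616 kW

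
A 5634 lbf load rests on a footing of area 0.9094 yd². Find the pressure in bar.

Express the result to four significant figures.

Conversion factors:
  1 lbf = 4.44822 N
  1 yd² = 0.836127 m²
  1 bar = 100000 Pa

5634 lbf × 4.44822 = 25061.3 N
0.9094 yd² × 0.836127 = 0.760374 m²
P = F / A = 25061.3 N / 0.760374 m² = 32959.2 Pa
32959.2 Pa ÷ (100000 Pa/bar) = 0.329592 bar

0.3296 bar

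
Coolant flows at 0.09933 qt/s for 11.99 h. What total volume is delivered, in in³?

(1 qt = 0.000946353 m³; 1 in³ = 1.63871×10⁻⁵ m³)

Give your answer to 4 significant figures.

0.09933 qt/s → 9.40012×10⁻⁵ m³/s
11.99 h → 43164 s
V = Q × t = 9.40012×10⁻⁵ × 43164 = 4.05747 m³
In in³: 4.05747 / 1.63871×10⁻⁵ = 247601 in³

2.476×10⁵ in³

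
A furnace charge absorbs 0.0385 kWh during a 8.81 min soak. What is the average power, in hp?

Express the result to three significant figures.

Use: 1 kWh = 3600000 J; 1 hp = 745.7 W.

0.352 hp

0.0385 kWh × 3600000 = 138600 J
8.81 min × 60 = 528.6 s
P = E / t = 138600 J / 528.6 s = 262.202 W
262.202 W ÷ (745.7 W/hp) = 0.351619 hp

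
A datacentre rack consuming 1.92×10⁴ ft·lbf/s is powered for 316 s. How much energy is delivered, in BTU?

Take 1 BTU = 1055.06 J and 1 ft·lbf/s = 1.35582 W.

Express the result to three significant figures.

7800 BTU

1.92×10⁴ ft·lbf/s × 1.35582 → 26031.7 W
E = P × t = 26031.7 W × 316 s = 8.22602×10⁶ J
8.22602×10⁶ J ÷ (1055.06 J/BTU) = 7796.73 BTU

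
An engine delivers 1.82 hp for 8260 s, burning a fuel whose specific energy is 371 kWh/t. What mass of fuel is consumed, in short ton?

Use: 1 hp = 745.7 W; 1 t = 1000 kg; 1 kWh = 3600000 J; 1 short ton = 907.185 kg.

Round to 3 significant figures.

1.82 hp → 1357.17 W
E = P × t = 1357.17 × 8260 = 1.12102×10⁷ J
371 kWh/t → 1.3356×10⁶ J/kg
m = E / e_s = 1.12102×10⁷ / 1.3356×10⁶ = 8.39338 kg
In short ton: 8.39338 / 907.185 = 0.00925212 short ton

0.00925 short ton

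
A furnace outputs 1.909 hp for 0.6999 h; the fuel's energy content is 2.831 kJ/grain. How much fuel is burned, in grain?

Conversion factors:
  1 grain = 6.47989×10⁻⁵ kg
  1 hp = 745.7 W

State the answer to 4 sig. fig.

1267 grain

1.909 hp → 1423.54 W
0.6999 h → 2519.64 s
E = P × t = 1423.54 × 2519.64 = 3.58681×10⁶ J
2.831 kJ/grain → 4.3689×10⁷ J/kg
m = E / e_s = 3.58681×10⁶ / 4.3689×10⁷ = 0.0820987 kg
In grain: 0.0820987 / 6.47989×10⁻⁵ = 1266.98 grain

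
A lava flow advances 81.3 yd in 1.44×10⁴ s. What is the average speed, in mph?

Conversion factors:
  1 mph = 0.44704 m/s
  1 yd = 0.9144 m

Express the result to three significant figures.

81.3 yd × 0.9144 = 74.3407 m
v = d / t = 74.3407 m / 14400 s = 0.00516255 m/s
0.00516255 m/s ÷ (0.44704 m/s/mph) = 0.0115483 mph

0.0115 mph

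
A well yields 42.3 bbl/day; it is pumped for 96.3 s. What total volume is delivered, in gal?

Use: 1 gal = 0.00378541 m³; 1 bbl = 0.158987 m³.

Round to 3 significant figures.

1.98 gal

42.3 bbl/day → 7.78374×10⁻⁵ m³/s
V = Q × t = 7.78374×10⁻⁵ × 96.3 = 0.00749574 m³
In gal: 0.00749574 / 0.00378541 = 1.98017 gal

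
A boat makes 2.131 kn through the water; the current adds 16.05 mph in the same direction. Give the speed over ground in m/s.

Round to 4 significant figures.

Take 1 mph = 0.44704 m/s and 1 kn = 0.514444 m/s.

2.131 kn × 0.514444 = 1.09628 m/s
16.05 mph × 0.44704 = 7.17499 m/s
Total: 1.09628 + 7.17499 = 8.27127 m/s

8.271 m/s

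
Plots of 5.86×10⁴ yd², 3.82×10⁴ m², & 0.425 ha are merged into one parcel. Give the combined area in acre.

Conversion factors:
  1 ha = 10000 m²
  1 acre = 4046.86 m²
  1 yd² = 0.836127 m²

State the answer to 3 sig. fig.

5.86×10⁴ yd² × 0.836127 = 48997 m²
3.82×10⁴ m² (already m²)
0.425 ha × 10000 = 4250 m²
Total: 48997 + 38200 + 4250 = 91447 m²
In acre: 91447 / 4046.86 = 22.597 acre

22.6 acre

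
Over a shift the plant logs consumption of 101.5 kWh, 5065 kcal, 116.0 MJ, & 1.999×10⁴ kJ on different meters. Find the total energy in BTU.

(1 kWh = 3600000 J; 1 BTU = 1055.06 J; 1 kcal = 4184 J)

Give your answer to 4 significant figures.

101.5 kWh × 3600000 = 3.654×10⁸ J
5065 kcal × 4184 = 2.1192×10⁷ J
116.0 MJ × 1000000 = 1.16×10⁸ J
1.999×10⁴ kJ × 1000 = 1.999×10⁷ J
Total: 3.654×10⁸ + 2.1192×10⁷ + 1.16×10⁸ + 1.999×10⁷ = 5.22582×10⁸ J
In BTU: 5.22582×10⁸ / 1055.06 = 495310 BTU

4.953×10⁵ BTU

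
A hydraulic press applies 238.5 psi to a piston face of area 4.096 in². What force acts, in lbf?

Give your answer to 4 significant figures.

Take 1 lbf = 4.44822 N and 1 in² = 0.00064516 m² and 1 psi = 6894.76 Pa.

976.9 lbf

238.5 psi × 6894.76 = 1.6444×10⁶ Pa
4.096 in² × 0.00064516 = 0.00264258 m²
F = P × A = 1.6444×10⁶ Pa × 0.00264258 m² = 4345.46 N
4345.46 N ÷ (4.44822 N/lbf) = 976.899 lbf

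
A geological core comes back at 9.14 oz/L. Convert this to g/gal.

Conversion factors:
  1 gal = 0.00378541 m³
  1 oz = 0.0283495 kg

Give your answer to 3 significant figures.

981 g/gal

9.14 oz/L × 0.0283495 kg/oz ÷ 0.001 m³/L = 259.114 kg/m³
259.114 kg/m³ ÷ 0.001 kg/g × 0.00378541 m³/gal = 980.853 g/gal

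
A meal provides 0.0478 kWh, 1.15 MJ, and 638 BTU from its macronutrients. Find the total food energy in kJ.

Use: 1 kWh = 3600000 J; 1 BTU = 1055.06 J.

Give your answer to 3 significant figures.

2000 kJ

0.0478 kWh × 3600000 = 172080 J
1.15 MJ × 1000000 = 1.15×10⁶ J
638 BTU × 1055.06 = 673128 J
Sum: 172080 + 1.15×10⁶ + 673128 = 1.99521×10⁶ J
In kJ: 1.99521×10⁶ / 1000 = 1995.21 kJ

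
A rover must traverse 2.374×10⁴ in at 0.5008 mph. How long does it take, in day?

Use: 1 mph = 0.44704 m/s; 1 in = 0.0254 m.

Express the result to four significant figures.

0.03117 day

2.374×10⁴ in × 0.0254 = 602.996 m
0.5008 mph × 0.44704 = 0.223878 m/s
t = d / v = 602.996 m / 0.223878 m/s = 2693.41 s
2693.41 s ÷ (86400 s/day) = 0.0311737 day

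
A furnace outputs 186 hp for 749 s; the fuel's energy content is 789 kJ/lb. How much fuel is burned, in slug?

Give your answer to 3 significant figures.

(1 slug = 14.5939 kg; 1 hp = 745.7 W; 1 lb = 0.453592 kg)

186 hp → 138700 W
E = P × t = 138700 × 749 = 1.03886×10⁸ J
789 kJ/lb → 1.73945×10⁶ J/kg
m = E / e_s = 1.03886×10⁸ / 1.73945×10⁶ = 59.7235 kg
In slug: 59.7235 / 14.5939 = 4.09236 slug

4.09 slug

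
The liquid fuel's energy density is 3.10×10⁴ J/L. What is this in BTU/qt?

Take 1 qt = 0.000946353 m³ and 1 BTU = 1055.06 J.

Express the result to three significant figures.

3.10×10⁴ J/L ÷ 0.001 m³/L = 3.1×10⁷ J/m³
3.1×10⁷ J/m³ ÷ 1055.06 J/BTU × 0.000946353 m³/qt = 27.8059 BTU/qt

27.8 BTU/qt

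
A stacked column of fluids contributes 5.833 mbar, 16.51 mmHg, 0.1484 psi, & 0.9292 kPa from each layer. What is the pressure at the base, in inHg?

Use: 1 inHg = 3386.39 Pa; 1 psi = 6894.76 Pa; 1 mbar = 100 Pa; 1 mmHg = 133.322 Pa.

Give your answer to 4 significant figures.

5.833 mbar × 100 = 583.3 Pa
16.51 mmHg × 133.322 = 2201.15 Pa
0.1484 psi × 6894.76 = 1023.18 Pa
0.9292 kPa × 1000 = 929.2 Pa
Sum: 583.3 + 2201.15 + 1023.18 + 929.2 = 4736.83 Pa
In inHg: 4736.83 / 3386.39 = 1.39878 inHg

1.399 inHg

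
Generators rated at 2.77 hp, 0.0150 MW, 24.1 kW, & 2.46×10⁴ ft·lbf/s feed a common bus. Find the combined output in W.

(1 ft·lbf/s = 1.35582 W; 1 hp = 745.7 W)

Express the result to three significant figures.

2.77 hp × 745.7 = 2065.59 W
0.0150 MW × 1000000 = 15000 W
24.1 kW × 1000 = 24100 W
2.46×10⁴ ft·lbf/s × 1.35582 = 33353.2 W
Combined: 2065.59 + 15000 + 24100 + 33353.2 = 74518.8 W

7.45×10⁴ W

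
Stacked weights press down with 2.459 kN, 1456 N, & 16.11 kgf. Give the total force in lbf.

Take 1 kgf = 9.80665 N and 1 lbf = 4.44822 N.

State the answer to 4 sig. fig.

915.6 lbf

2.459 kN × 1000 → 2459 N
1456 N (already N)
16.11 kgf × 9.80665 → 157.985 N
Sum: 2459 + 1456 + 157.985 = 4072.98 N
In lbf: 4072.98 / 4.44822 = 915.643 lbf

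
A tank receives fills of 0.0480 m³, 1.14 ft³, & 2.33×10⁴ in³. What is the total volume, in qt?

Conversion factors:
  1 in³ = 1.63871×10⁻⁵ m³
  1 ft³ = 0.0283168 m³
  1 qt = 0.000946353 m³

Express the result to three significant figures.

488 qt

0.0480 m³ (already m³)
1.14 ft³ × 0.0283168 → 0.0322812 m³
2.33×10⁴ in³ × 1.63871×10⁻⁵ → 0.381819 m³
Total: 0.048 + 0.0322812 + 0.381819 = 0.4621 m³
In qt: 0.4621 / 0.000946353 = 488.296 qt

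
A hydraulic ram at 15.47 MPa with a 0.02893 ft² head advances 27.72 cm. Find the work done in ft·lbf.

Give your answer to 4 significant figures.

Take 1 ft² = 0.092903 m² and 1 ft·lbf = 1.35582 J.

15.47 MPa → 1.547×10⁷ Pa
0.02893 ft² → 0.00268768 m²
F = P × A = 1.547×10⁷ × 0.00268768 = 41578.4 N
27.72 cm → 0.2772 m
W = F × d = 41578.4 × 0.2772 = 11525.5 J
In ft·lbf: 11525.5 / 1.35582 = 8500.76 ft·lbf

8501 ft·lbf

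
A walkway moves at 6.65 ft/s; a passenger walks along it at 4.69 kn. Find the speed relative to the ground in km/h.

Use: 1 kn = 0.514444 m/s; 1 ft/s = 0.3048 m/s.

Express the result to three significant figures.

16.0 km/h

6.65 ft/s × 0.3048 → 2.02692 m/s
4.69 kn × 0.514444 → 2.41274 m/s
Combined: 2.02692 + 2.41274 = 4.43966 m/s
In km/h: 4.43966 / (1/3.6) = 15.9828 km/h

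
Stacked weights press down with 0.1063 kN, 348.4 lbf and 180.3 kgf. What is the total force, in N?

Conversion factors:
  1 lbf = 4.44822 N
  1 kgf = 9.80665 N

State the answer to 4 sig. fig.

0.1063 kN × 1000 = 106.3 N
348.4 lbf × 4.44822 = 1549.76 N
180.3 kgf × 9.80665 = 1768.14 N
Total: 106.3 + 1549.76 + 1768.14 = 3424.2 N

3424 N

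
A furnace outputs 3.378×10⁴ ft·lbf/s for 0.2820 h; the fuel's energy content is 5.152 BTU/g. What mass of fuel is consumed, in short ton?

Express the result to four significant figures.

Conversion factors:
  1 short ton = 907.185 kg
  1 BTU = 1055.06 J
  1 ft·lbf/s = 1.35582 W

3.378×10⁴ ft·lbf/s → 45799.6 W
0.2820 h → 1015.2 s
E = P × t = 45799.6 × 1015.2 = 4.64958×10⁷ J
5.152 BTU/g → 5.43567×10⁶ J/kg
m = E / e_s = 4.64958×10⁷ / 5.43567×10⁶ = 8.55383 kg
In short ton: 8.55383 / 907.185 = 0.00942898 short ton

0.009429 short ton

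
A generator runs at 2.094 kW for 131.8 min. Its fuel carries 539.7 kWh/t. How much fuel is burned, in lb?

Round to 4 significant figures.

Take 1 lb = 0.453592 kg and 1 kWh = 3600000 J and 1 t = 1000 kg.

2.094 kW → 2094 W
131.8 min → 7908 s
E = P × t = 2094 × 7908 = 1.65594×10⁷ J
539.7 kWh/t → 1.94292×10⁶ J/kg
m = E / e_s = 1.65594×10⁷ / 1.94292×10⁶ = 8.52294 kg
In lb: 8.52294 / 0.453592 = 18.7899 lb

18.79 lb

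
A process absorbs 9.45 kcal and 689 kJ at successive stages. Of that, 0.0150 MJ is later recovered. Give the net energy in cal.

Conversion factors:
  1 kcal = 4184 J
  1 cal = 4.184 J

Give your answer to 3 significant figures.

9.45 kcal × 4184 = 39538.8 J
689 kJ × 1000 = 689000 J
0.0150 MJ × 1000000 = 15000 J
Net: 39538.8 + 689000 − 15000 = 713539 J
In cal: 713539 / 4.184 = 170540 cal

1.71×10⁵ cal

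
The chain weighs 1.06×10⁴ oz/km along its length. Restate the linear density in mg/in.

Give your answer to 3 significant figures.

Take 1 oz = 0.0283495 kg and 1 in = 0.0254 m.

7630 mg/in

1.06×10⁴ oz/km × 0.0283495 kg/oz ÷ 1000 m/km = 0.300505 kg/m
0.300505 kg/m ÷ 10⁻⁶ kg/mg × 0.0254 m/in = 7632.83 mg/in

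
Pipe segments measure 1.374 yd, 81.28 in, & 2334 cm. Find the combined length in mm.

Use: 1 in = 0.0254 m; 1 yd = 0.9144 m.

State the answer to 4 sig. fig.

1.374 yd × 0.9144 = 1.25639 m
81.28 in × 0.0254 = 2.06451 m
2334 cm × 0.01 = 23.34 m
Combined: 1.25639 + 2.06451 + 23.34 = 26.6609 m
In mm: 26.6609 / 0.001 = 26660.9 mm

2.666×10⁴ mm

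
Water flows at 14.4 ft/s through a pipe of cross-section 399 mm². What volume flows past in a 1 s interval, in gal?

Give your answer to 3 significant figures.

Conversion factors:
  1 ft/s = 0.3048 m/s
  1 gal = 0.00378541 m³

14.4 ft/s × 0.3048 → 4.38912 m/s
399 mm² × 10⁻⁶ → 3.99×10⁻⁴ m²
V = v × A × t = 4.38912 m/s × 3.99×10⁻⁴ m² × 1 s = 0.00175126 m³
0.00175126 m³ ÷ (0.00378541 m³/gal) = 0.462634 gal

0.463 gal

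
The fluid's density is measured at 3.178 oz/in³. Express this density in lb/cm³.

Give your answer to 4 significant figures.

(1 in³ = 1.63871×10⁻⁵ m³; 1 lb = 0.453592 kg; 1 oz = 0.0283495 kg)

0.01212 lb/cm³

3.178 oz/in³ × 0.0283495 kg/oz ÷ 1.63871×10⁻⁵ m³/in³ = 5497.9 kg/m³
5497.9 kg/m³ ÷ 0.453592 kg/lb × 10⁻⁶ m³/cm³ = 0.0121208 lb/cm³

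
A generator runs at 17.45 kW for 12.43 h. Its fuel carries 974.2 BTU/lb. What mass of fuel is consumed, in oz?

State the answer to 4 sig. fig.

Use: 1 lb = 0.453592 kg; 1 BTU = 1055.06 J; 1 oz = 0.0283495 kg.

17.45 kW → 17450 W
12.43 h → 44748 s
E = P × t = 17450 × 44748 = 7.80853×10⁸ J
974.2 BTU/lb → 2.266×10⁶ J/kg
m = E / e_s = 7.80853×10⁸ / 2.266×10⁶ = 344.595 kg
In oz: 344.595 / 0.0283495 = 12155.2 oz

1.216×10⁴ oz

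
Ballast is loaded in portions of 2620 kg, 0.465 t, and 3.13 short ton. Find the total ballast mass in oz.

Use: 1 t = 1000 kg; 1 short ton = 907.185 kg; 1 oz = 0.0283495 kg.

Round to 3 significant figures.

2620 kg (already kg)
0.465 t × 1000 = 465 kg
3.13 short ton × 907.185 = 2839.49 kg
Total: 2620 + 465 + 2839.49 = 5924.49 kg
In oz: 5924.49 / 0.0283495 = 208980 oz

2.09×10⁵ oz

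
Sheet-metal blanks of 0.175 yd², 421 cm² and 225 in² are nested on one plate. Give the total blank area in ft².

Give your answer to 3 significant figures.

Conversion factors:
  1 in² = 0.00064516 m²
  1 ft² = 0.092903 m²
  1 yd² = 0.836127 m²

0.175 yd² × 0.836127 = 0.146322 m²
421 cm² × 0.0001 = 0.0421 m²
225 in² × 0.00064516 = 0.145161 m²
Combined: 0.146322 + 0.0421 + 0.145161 = 0.333583 m²
In ft²: 0.333583 / 0.092903 = 3.59066 ft²

3.59 ft²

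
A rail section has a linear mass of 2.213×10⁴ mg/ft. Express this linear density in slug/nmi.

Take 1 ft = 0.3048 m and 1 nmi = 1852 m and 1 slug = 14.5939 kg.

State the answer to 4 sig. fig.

9.214 slug/nmi

2.213×10⁴ mg/ft × 10⁻⁶ kg/mg ÷ 0.3048 m/ft = 0.072605 kg/m
0.072605 kg/m ÷ 14.5939 kg/slug × 1852 m/nmi = 9.21374 slug/nmi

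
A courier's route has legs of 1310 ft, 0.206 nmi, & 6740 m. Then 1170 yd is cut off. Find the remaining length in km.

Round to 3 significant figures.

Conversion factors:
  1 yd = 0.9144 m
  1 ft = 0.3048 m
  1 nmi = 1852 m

6.45 km

1310 ft × 0.3048 → 399.288 m
0.206 nmi × 1852 → 381.512 m
6740 m (already m)
1170 yd × 0.9144 → 1069.85 m
Net: 399.288 + 381.512 + 6740 − 1069.85 = 6450.95 m
In km: 6450.95 / 1000 = 6.45095 km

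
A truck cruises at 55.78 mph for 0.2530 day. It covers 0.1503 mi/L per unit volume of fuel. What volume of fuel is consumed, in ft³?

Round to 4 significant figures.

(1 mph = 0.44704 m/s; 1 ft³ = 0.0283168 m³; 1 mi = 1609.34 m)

79.58 ft³

55.78 mph → 24.9359 m/s
0.2530 day → 21859.2 s
d = v × t = 24.9359 × 21859.2 = 545079 m
0.1503 mi/L → 241884 m/m³
V = d / (distance per unit fuel) = 545079 / 241884 = 2.25347 m³
In ft³: 2.25347 / 0.0283168 = 79.5807 ft³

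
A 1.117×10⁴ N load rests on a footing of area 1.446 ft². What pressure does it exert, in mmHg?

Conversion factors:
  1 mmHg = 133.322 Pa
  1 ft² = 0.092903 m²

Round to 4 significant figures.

1.446 ft² × 0.092903 → 0.134338 m²
P = F / A = 11170 N / 0.134338 m² = 83148.5 Pa
83148.5 Pa ÷ (133.322 Pa/mmHg) = 623.667 mmHg

623.7 mmHg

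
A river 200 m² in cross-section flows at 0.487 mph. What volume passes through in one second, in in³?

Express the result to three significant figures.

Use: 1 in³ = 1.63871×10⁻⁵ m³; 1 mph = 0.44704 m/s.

0.487 mph × 0.44704 → 0.217708 m/s
V = v × A × t = 0.217708 m/s × 200 m² × 1 s = 43.5416 m³
43.5416 m³ ÷ (1.63871×10⁻⁵ m³/in³) = 2.65707×10⁶ in³

2.66×10⁶ in³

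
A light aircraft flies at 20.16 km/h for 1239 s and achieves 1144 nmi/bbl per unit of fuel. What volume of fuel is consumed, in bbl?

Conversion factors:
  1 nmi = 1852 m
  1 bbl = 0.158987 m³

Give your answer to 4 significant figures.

20.16 km/h → 5.6 m/s
d = v × t = 5.6 × 1239 = 6938.4 m
1144 nmi/bbl → 1.33262×10⁷ m/m³
V = d / (distance per unit fuel) = 6938.4 / 1.33262×10⁷ = 5.20659×10⁻⁴ m³
In bbl: 5.20659×10⁻⁴ / 0.158987 = 0.00327485 bbl

0.003275 bbl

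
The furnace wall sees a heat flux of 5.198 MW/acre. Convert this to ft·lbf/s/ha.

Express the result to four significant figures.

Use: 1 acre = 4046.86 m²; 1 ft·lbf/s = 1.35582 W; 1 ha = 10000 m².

9.474×10⁶ ft·lbf/s/ha

5.198 MW/acre × 1000000 W/MW ÷ 4046.86 m²/acre = 1284.45 W/m²
1284.45 W/m² ÷ 1.35582 W/ft·lbf/s × 10000 m²/ha = 9.4736×10⁶ ft·lbf/s/ha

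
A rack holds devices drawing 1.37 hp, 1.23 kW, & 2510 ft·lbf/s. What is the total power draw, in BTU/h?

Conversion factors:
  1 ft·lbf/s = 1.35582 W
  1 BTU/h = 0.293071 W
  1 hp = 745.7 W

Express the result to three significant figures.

1.93×10⁴ BTU/h

1.37 hp × 745.7 → 1021.61 W
1.23 kW × 1000 → 1230 W
2510 ft·lbf/s × 1.35582 → 3403.11 W
Total: 1021.61 + 1230 + 3403.11 = 5654.72 W
In BTU/h: 5654.72 / 0.293071 = 19294.7 BTU/h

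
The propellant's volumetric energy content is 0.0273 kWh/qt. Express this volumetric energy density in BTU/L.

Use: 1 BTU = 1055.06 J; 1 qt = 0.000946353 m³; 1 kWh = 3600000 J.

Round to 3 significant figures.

98.4 BTU/L

0.0273 kWh/qt × 3600000 J/kWh ÷ 0.000946353 m³/qt = 1.03851×10⁸ J/m³
1.03851×10⁸ J/m³ ÷ 1055.06 J/BTU × 0.001 m³/L = 98.4314 BTU/L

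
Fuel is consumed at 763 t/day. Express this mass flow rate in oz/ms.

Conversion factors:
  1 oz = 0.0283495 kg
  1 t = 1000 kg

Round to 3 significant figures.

0.312 oz/ms

763 t/day × 1000 kg/t ÷ 86400 s/day = 8.83102 kg/s
8.83102 kg/s ÷ 0.0283495 kg/oz × 0.001 s/ms = 0.311505 oz/ms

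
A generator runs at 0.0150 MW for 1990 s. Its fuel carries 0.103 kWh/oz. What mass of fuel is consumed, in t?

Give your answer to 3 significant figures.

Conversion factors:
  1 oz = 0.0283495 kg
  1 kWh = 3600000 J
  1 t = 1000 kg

0.0150 MW → 15000 W
E = P × t = 15000 × 1990 = 2.985×10⁷ J
0.103 kWh/oz → 1.30796×10⁷ J/kg
m = E / e_s = 2.985×10⁷ / 1.30796×10⁷ = 2.28218 kg
In t: 2.28218 / 1000 = 0.00228218 t

0.00228 t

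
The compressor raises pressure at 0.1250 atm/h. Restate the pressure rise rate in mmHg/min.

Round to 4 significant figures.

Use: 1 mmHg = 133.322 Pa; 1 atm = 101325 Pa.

0.1250 atm/h × 101325 Pa/atm ÷ 3600 s/h = 3.51823 Pa/s
3.51823 Pa/s ÷ 133.322 Pa/mmHg × 60 s/min = 1.58334 mmHg/min

1.583 mmHg/min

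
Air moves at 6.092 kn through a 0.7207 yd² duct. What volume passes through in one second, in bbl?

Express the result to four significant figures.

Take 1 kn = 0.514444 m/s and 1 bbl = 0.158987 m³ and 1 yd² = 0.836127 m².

6.092 kn × 0.514444 → 3.13399 m/s
0.7207 yd² × 0.836127 → 0.602597 m²
V = v × A × t = 3.13399 m/s × 0.602597 m² × 1 s = 1.88853 m³
1.88853 m³ ÷ (0.158987 m³/bbl) = 11.8785 bbl

11.88 bbl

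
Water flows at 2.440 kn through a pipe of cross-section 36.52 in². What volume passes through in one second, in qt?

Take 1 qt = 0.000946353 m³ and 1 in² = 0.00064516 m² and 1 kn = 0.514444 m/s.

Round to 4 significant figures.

2.440 kn × 0.514444 → 1.25524 m/s
36.52 in² × 0.00064516 → 0.0235612 m²
V = v × A × t = 1.25524 m/s × 0.0235612 m² × 1 s = 0.029575 m³
0.029575 m³ ÷ (0.000946353 m³/qt) = 31.2516 qt

31.25 qt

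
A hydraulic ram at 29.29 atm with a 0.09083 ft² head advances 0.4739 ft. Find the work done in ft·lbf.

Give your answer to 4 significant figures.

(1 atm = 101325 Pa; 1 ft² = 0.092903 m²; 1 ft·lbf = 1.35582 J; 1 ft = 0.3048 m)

2668 ft·lbf

29.29 atm → 2.96781×10⁶ Pa
0.09083 ft² → 0.00843838 m²
F = P × A = 2.96781×10⁶ × 0.00843838 = 25043.5 N
0.4739 ft → 0.144445 m
W = F × d = 25043.5 × 0.144445 = 3617.41 J
In ft·lbf: 3617.41 / 1.35582 = 2668.06 ft·lbf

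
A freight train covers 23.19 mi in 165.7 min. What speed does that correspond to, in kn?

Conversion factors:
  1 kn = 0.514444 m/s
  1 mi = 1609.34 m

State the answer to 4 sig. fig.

7.297 kn

23.19 mi × 1609.34 → 37320.6 m
165.7 min × 60 → 9942 s
v = d / t = 37320.6 m / 9942 s = 3.75383 m/s
3.75383 m/s ÷ (0.514444 m/s/kn) = 7.29687 kn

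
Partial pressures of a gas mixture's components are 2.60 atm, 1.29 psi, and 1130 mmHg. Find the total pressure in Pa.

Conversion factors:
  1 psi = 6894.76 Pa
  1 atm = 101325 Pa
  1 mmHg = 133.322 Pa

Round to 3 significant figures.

2.60 atm × 101325 = 263445 Pa
1.29 psi × 6894.76 = 8894.24 Pa
1130 mmHg × 133.322 = 150654 Pa
Sum: 263445 + 8894.24 + 150654 = 422993 Pa

4.23×10⁵ Pa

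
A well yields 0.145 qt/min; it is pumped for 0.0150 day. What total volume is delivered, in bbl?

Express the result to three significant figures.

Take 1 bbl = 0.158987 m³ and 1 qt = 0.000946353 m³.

0.145 qt/min → 2.28702×10⁻⁶ m³/s
0.0150 day → 1296 s
V = Q × t = 2.28702×10⁻⁶ × 1296 = 0.00296398 m³
In bbl: 0.00296398 / 0.158987 = 0.0186429 bbl

0.0186 bbl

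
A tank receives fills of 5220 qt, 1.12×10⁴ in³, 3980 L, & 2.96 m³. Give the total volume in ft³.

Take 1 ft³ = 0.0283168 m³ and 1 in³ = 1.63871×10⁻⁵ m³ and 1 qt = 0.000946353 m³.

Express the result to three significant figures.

426 ft³

5220 qt × 0.000946353 = 4.93996 m³
1.12×10⁴ in³ × 1.63871×10⁻⁵ = 0.183536 m³
3980 L × 0.001 = 3.98 m³
2.96 m³ (already m³)
Sum: 4.93996 + 0.183536 + 3.98 + 2.96 = 12.0635 m³
In ft³: 12.0635 / 0.0283168 = 426.019 ft³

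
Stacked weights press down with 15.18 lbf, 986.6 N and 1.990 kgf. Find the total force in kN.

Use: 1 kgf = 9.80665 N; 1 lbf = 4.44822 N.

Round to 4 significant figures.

15.18 lbf × 4.44822 → 67.524 N
986.6 N (already N)
1.990 kgf × 9.80665 → 19.5152 N
Combined: 67.524 + 986.6 + 19.5152 = 1073.64 N
In kN: 1073.64 / 1000 = 1.07364 kN

1.074 kN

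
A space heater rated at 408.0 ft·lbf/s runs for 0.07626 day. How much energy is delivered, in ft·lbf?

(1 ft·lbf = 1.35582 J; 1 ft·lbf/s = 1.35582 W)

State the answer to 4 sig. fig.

2.688×10⁶ ft·lbf

408.0 ft·lbf/s × 1.35582 = 553.175 W
0.07626 day × 86400 = 6588.86 s
E = P × t = 553.175 W × 6588.86 s = 3.64479×10⁶ J
3.64479×10⁶ J ÷ (1.35582 J/ft·lbf) = 2.68826×10⁶ ft·lbf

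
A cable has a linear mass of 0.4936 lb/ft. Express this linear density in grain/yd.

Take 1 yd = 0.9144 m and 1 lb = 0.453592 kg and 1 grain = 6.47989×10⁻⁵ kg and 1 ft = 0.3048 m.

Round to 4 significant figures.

1.037×10⁴ grain/yd

0.4936 lb/ft × 0.453592 kg/lb ÷ 0.3048 m/ft = 0.734557 kg/m
0.734557 kg/m ÷ 6.47989×10⁻⁵ kg/grain × 0.9144 m/yd = 10365.6 grain/yd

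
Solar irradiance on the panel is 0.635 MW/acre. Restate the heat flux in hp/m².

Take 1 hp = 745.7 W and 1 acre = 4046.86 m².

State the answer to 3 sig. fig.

0.210 hp/m²

0.635 MW/acre × 1000000 W/MW ÷ 4046.86 m²/acre = 156.912 W/m²
156.912 W/m² ÷ 745.7 W/hp = 0.210422 hp/m²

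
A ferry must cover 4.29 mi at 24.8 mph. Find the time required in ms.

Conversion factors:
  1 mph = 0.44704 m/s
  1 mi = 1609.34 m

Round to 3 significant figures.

4.29 mi × 1609.34 = 6904.07 m
24.8 mph × 0.44704 = 11.0866 m/s
t = d / v = 6904.07 m / 11.0866 m/s = 622.74 s
622.74 s ÷ (0.001 s/ms) = 622740 ms

6.23×10⁵ ms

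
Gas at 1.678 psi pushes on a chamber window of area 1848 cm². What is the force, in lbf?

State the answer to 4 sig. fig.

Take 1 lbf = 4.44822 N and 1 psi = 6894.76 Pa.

1.678 psi × 6894.76 → 11569.4 Pa
1848 cm² × 0.0001 → 0.1848 m²
F = P × A = 11569.4 Pa × 0.1848 m² = 2138.03 N
2138.03 N ÷ (4.44822 N/lbf) = 480.648 lbf

480.6 lbf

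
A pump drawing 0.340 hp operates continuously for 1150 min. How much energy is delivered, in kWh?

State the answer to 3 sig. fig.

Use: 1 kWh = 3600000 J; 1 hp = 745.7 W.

4.86 kWh

0.340 hp × 745.7 → 253.538 W
1150 min × 60 → 69000 s
E = P × t = 253.538 W × 69000 s = 1.74941×10⁷ J
1.74941×10⁷ J ÷ (3600000 J/kWh) = 4.85947 kWh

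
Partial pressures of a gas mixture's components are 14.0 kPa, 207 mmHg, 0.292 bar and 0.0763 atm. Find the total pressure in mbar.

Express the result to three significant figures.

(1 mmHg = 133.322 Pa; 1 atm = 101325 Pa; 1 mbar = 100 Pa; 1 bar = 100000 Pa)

14.0 kPa × 1000 = 14000 Pa
207 mmHg × 133.322 = 27597.7 Pa
0.292 bar × 100000 = 29200 Pa
0.0763 atm × 101325 = 7731.1 Pa
Total: 14000 + 27597.7 + 29200 + 7731.1 = 78528.8 Pa
In mbar: 78528.8 / 100 = 785.288 mbar

785 mbar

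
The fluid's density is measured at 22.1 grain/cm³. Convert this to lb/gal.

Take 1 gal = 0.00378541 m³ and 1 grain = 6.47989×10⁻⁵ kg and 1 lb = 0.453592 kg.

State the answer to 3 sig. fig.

12.0 lb/gal

22.1 grain/cm³ × 6.47989×10⁻⁵ kg/grain ÷ 10⁻⁶ m³/cm³ = 1432.06 kg/m³
1432.06 kg/m³ ÷ 0.453592 kg/lb × 0.00378541 m³/gal = 11.9511 lb/gal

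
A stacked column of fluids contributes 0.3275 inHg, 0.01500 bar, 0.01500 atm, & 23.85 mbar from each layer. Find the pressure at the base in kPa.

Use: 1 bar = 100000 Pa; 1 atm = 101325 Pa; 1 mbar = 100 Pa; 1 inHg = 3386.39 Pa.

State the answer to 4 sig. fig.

0.3275 inHg × 3386.39 = 1109.04 Pa
0.01500 bar × 100000 = 1500 Pa
0.01500 atm × 101325 = 1519.88 Pa
23.85 mbar × 100 = 2385 Pa
Total: 1109.04 + 1500 + 1519.88 + 2385 = 6513.92 Pa
In kPa: 6513.92 / 1000 = 6.51392 kPa

6.514 kPa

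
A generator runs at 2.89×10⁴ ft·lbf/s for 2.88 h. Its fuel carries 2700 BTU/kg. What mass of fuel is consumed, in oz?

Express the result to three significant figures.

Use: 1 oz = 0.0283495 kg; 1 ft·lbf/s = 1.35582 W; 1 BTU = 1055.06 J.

5030 oz

2.89×10⁴ ft·lbf/s → 39183.2 W
2.88 h → 10368 s
E = P × t = 39183.2 × 10368 = 4.06251×10⁸ J
2700 BTU/kg → 2.84866×10⁶ J/kg
m = E / e_s = 4.06251×10⁸ / 2.84866×10⁶ = 142.611 kg
In oz: 142.611 / 0.0283495 = 5030.46 oz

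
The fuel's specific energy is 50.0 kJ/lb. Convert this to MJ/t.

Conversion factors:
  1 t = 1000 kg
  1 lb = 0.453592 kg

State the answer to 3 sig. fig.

110 MJ/t

50.0 kJ/lb × 1000 J/kJ ÷ 0.453592 kg/lb = 110231 J/kg
110231 J/kg ÷ 1000000 J/MJ × 1000 kg/t = 110.231 MJ/t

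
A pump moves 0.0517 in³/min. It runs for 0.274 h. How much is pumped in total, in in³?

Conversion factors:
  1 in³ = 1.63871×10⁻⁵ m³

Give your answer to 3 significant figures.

0.0517 in³/min → 1.41202×10⁻⁸ m³/s
0.274 h → 986.4 s
V = Q × t = 1.41202×10⁻⁸ × 986.4 = 1.39282×10⁻⁵ m³
In in³: 1.39282×10⁻⁵ / 1.63871×10⁻⁵ = 0.849949 in³

0.850 in³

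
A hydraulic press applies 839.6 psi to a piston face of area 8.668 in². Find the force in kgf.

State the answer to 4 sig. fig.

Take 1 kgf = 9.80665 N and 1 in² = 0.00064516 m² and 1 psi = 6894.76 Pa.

839.6 psi × 6894.76 → 5.78884×10⁶ Pa
8.668 in² × 0.00064516 → 0.00559225 m²
F = P × A = 5.78884×10⁶ Pa × 0.00559225 m² = 32372.6 N
32372.6 N ÷ (9.80665 N/kgf) = 3301.09 kgf

3301 kgf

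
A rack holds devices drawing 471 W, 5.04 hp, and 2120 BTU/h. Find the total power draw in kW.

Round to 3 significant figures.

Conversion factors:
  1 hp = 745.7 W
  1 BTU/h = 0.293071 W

471 W (already W)
5.04 hp × 745.7 → 3758.33 W
2120 BTU/h × 0.293071 → 621.311 W
Combined: 471 + 3758.33 + 621.311 = 4850.64 W
In kW: 4850.64 / 1000 = 4.85064 kW

4.85 kW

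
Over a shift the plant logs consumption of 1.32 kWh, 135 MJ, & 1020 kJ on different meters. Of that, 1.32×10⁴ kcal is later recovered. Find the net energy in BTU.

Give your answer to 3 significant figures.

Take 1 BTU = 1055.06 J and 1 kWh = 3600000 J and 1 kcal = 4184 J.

1.32 kWh × 3600000 = 4.752×10⁶ J
135 MJ × 1000000 = 1.35×10⁸ J
1020 kJ × 1000 = 1.02×10⁶ J
1.32×10⁴ kcal × 4184 = 5.52288×10⁷ J
Sum: 4.752×10⁶ + 1.35×10⁸ + 1.02×10⁶ − 5.52288×10⁷ = 8.55432×10⁷ J
In BTU: 8.55432×10⁷ / 1055.06 = 81079 BTU

8.11×10⁴ BTU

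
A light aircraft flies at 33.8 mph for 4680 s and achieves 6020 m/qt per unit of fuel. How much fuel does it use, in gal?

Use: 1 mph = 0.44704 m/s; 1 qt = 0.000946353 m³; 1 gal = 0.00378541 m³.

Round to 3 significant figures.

33.8 mph → 15.11 m/s
d = v × t = 15.11 × 4680 = 70714.8 m
6020 m/qt → 6.36126×10⁶ m/m³
V = d / (distance per unit fuel) = 70714.8 / 6.36126×10⁶ = 0.0111165 m³
In gal: 0.0111165 / 0.00378541 = 2.93667 gal

2.94 gal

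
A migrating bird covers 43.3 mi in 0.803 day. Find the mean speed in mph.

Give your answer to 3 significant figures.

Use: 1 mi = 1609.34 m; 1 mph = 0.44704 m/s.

2.25 mph

43.3 mi × 1609.34 → 69684.4 m
0.803 day × 86400 → 69379.2 s
v = d / t = 69684.4 m / 69379.2 s = 1.0044 m/s
1.0044 m/s ÷ (0.44704 m/s/mph) = 2.24678 mph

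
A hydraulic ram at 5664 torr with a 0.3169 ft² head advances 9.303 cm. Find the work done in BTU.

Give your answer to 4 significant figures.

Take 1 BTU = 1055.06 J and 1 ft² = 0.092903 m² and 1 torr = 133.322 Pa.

5664 torr → 755136 Pa
0.3169 ft² → 0.029441 m²
F = P × A = 755136 × 0.029441 = 22232 N
9.303 cm → 0.09303 m
W = F × d = 22232 × 0.09303 = 2068.24 J
In BTU: 2068.24 / 1055.06 = 1.96031 BTU

1.960 BTU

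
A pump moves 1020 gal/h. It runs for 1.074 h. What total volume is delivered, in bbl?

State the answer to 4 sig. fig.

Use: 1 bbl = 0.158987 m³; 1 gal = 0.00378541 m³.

1020 gal/h → 0.00107253 m³/s
1.074 h → 3866.4 s
V = Q × t = 0.00107253 × 3866.4 = 4.14683 m³
In bbl: 4.14683 / 0.158987 = 26.0828 bbl

26.08 bbl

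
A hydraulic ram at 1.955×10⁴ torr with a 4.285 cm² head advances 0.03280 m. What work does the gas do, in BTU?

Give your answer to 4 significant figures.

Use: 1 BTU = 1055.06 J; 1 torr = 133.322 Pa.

1.955×10⁴ torr → 2.60645×10⁶ Pa
4.285 cm² → 4.285×10⁻⁴ m²
F = P × A = 2.60645×10⁶ × 4.285×10⁻⁴ = 1116.86 N
W = F × d = 1116.86 × 0.0328 = 36.633 J
In BTU: 36.633 / 1055.06 = 0.0347212 BTU

0.03472 BTU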